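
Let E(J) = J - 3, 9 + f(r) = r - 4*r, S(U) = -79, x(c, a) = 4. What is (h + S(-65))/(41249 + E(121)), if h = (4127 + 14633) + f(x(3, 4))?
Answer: 6220/13789 ≈ 0.45108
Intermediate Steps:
f(r) = -9 - 3*r (f(r) = -9 + (r - 4*r) = -9 - 3*r)
E(J) = -3 + J
h = 18739 (h = (4127 + 14633) + (-9 - 3*4) = 18760 + (-9 - 12) = 18760 - 21 = 18739)
(h + S(-65))/(41249 + E(121)) = (18739 - 79)/(41249 + (-3 + 121)) = 18660/(41249 + 118) = 18660/41367 = 18660*(1/41367) = 6220/13789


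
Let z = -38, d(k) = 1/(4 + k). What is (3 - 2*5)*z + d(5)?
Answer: 2395/9 ≈ 266.11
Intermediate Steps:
(3 - 2*5)*z + d(5) = (3 - 2*5)*(-38) + 1/(4 + 5) = (3 - 10)*(-38) + 1/9 = -7*(-38) + 1/9 = 266 + 1/9 = 2395/9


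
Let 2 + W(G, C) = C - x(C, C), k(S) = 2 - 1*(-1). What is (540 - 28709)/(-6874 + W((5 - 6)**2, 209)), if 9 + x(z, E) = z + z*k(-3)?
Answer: 28169/7494 ≈ 3.7589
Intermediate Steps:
k(S) = 3 (k(S) = 2 + 1 = 3)
x(z, E) = -9 + 4*z (x(z, E) = -9 + (z + z*3) = -9 + (z + 3*z) = -9 + 4*z)
W(G, C) = 7 - 3*C (W(G, C) = -2 + (C - (-9 + 4*C)) = -2 + (C + (9 - 4*C)) = -2 + (9 - 3*C) = 7 - 3*C)
(540 - 28709)/(-6874 + W((5 - 6)**2, 209)) = (540 - 28709)/(-6874 + (7 - 3*209)) = -28169/(-6874 + (7 - 627)) = -28169/(-6874 - 620) = -28169/(-7494) = -28169*(-1/7494) = 28169/7494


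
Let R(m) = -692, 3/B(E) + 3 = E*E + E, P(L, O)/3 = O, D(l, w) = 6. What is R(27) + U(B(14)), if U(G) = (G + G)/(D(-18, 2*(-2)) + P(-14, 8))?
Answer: -716219/1035 ≈ -692.00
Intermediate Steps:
P(L, O) = 3*O
B(E) = 3/(-3 + E + E²) (B(E) = 3/(-3 + (E*E + E)) = 3/(-3 + (E² + E)) = 3/(-3 + (E + E²)) = 3/(-3 + E + E²))
U(G) = G/15 (U(G) = (G + G)/(6 + 3*8) = (2*G)/(6 + 24) = (2*G)/30 = (2*G)*(1/30) = G/15)
R(27) + U(B(14)) = -692 + (3/(-3 + 14 + 14²))/15 = -692 + (3/(-3 + 14 + 196))/15 = -692 + (3/207)/15 = -692 + (3*(1/207))/15 = -692 + (1/15)*(1/69) = -692 + 1/1035 = -716219/1035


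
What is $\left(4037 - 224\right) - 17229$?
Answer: $-13416$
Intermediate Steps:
$\left(4037 - 224\right) - 17229 = 3813 - 17229 = -13416$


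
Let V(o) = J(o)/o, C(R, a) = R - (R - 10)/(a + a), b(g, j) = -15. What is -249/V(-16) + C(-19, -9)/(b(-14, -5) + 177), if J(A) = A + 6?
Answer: -5810527/14580 ≈ -398.53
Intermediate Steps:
J(A) = 6 + A
C(R, a) = R - (-10 + R)/(2*a)
V(o) = (6 + o)/o
-249/V(-16) + C(-19, -9)/(b(-14, -5) + 177) = -249*(-16/(6 - 16)) + ((5 - ½*(-19) - 19*(-9))/(-9))/(-15 + 177) = -249/((-1/16*(-10))) - (5 + 19/2 + 171)/9/162 = -249/5/8 - ⅑*371/2*(1/162) = -249*8/5 - 371/18*1/162 = -1992/5 - 371/2916 = -5810527/14580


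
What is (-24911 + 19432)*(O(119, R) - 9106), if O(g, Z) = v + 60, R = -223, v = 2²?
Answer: 49541118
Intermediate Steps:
v = 4
O(g, Z) = 64 (O(g, Z) = 4 + 60 = 64)
(-24911 + 19432)*(O(119, R) - 9106) = (-24911 + 19432)*(64 - 9106) = -5479*(-9042) = 49541118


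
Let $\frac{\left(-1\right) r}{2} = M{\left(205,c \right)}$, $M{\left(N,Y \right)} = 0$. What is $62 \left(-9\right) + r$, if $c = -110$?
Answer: $-558$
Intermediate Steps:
$r = 0$ ($r = \left(-2\right) 0 = 0$)
$62 \left(-9\right) + r = 62 \left(-9\right) + 0 = -558 + 0 = -558$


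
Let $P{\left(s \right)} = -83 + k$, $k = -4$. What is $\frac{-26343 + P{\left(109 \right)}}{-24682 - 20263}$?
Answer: $\frac{5286}{8989} \approx 0.58805$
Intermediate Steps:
$P{\left(s \right)} = -87$ ($P{\left(s \right)} = -83 - 4 = -87$)
$\frac{-26343 + P{\left(109 \right)}}{-24682 - 20263} = \frac{-26343 - 87}{-24682 - 20263} = - \frac{26430}{-44945} = \left(-26430\right) \left(- \frac{1}{44945}\right) = \frac{5286}{8989}$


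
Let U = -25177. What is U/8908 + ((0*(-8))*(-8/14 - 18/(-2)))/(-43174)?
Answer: -1481/524 ≈ -2.8263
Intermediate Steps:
U/8908 + ((0*(-8))*(-8/14 - 18/(-2)))/(-43174) = -25177/8908 + ((0*(-8))*(-8/14 - 18/(-2)))/(-43174) = -25177*1/8908 + (0*(-8*1/14 - 18*(-½)))*(-1/43174) = -1481/524 + (0*(-4/7 + 9))*(-1/43174) = -1481/524 + (0*(59/7))*(-1/43174) = -1481/524 + 0*(-1/43174) = -1481/524 + 0 = -1481/524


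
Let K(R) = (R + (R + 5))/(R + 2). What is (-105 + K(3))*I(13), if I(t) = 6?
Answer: -3084/5 ≈ -616.80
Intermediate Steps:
K(R) = (5 + 2*R)/(2 + R) (K(R) = (R + (5 + R))/(2 + R) = (5 + 2*R)/(2 + R))
(-105 + K(3))*I(13) = (-105 + (5 + 2*3)/(2 + 3))*6 = (-105 + (5 + 6)/5)*6 = (-105 + (⅕)*11)*6 = (-105 + 11/5)*6 = -514/5*6 = -3084/5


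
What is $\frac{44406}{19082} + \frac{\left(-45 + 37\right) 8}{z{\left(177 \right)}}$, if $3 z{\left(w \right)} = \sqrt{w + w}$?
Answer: $\frac{22203}{9541} - \frac{32 \sqrt{354}}{59} \approx -7.8776$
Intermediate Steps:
$z{\left(w \right)} = \frac{\sqrt{2} \sqrt{w}}{3}$ ($z{\left(w \right)} = \frac{\sqrt{w + w}}{3} = \frac{\sqrt{2 w}}{3} = \frac{\sqrt{2} \sqrt{w}}{3}$)
$\frac{44406}{19082} + \frac{\left(-45 + 37\right) 8}{z{\left(177 \right)}} = \frac{44406}{19082} + \frac{\left(-45 + 37\right) 8}{\frac{1}{3} \sqrt{2} \sqrt{177}} = 44406 \cdot \frac{1}{19082} + \frac{\left(-8\right) 8}{\frac{1}{3} \sqrt{354}} = \frac{22203}{9541} - 64 \frac{\sqrt{354}}{118} = \frac{22203}{9541} - \frac{32 \sqrt{354}}{59}$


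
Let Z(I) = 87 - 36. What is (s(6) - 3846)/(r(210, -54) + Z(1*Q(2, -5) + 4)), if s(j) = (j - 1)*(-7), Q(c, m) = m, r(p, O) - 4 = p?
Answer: -3881/265 ≈ -14.645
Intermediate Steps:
r(p, O) = 4 + p
Z(I) = 51
s(j) = 7 - 7*j (s(j) = (-1 + j)*(-7) = 7 - 7*j)
(s(6) - 3846)/(r(210, -54) + Z(1*Q(2, -5) + 4)) = ((7 - 7*6) - 3846)/((4 + 210) + 51) = ((7 - 42) - 3846)/(214 + 51) = (-35 - 3846)/265 = -3881*1/265 = -3881/265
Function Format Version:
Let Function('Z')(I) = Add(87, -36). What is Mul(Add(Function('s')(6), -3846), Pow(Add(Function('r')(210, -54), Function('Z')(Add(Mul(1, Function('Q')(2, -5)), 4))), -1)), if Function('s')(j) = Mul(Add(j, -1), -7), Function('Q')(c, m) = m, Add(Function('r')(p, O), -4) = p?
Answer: Rational(-3881, 265) ≈ -14.645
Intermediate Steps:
Function('r')(p, O) = Add(4, p)
Function('Z')(I) = 51
Function('s')(j) = Add(7, Mul(-7, j)) (Function('s')(j) = Mul(Add(-1, j), -7) = Add(7, Mul(-7, j)))
Mul(Add(Function('s')(6), -3846), Pow(Add(Function('r')(210, -54), Function('Z')(Add(Mul(1, Function('Q')(2, -5)), 4))), -1)) = Mul(Add(Add(7, Mul(-7, 6)), -3846), Pow(Add(Add(4, 210), 51), -1)) = Mul(Add(Add(7, -42), -3846), Pow(Add(214, 51), -1)) = Mul(Add(-35, -3846), Pow(265, -1)) = Mul(-3881, Rational(1, 265)) = Rational(-3881, 265)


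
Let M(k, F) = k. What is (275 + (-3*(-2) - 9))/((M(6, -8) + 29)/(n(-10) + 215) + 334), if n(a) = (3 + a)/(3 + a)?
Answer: 58752/72179 ≈ 0.81398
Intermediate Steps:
n(a) = 1
(275 + (-3*(-2) - 9))/((M(6, -8) + 29)/(n(-10) + 215) + 334) = (275 + (-3*(-2) - 9))/((6 + 29)/(1 + 215) + 334) = (275 + (6 - 9))/(35/216 + 334) = (275 - 3)/(35*(1/216) + 334) = 272/(35/216 + 334) = 272/(72179/216) = 272*(216/72179) = 58752/72179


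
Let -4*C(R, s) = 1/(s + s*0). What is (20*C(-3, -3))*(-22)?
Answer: -110/3 ≈ -36.667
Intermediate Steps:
C(R, s) = -1/(4*s) (C(R, s) = -1/(4*(s + s*0)) = -1/(4*(s + 0)) = -1/(4*s))
(20*C(-3, -3))*(-22) = (20*(-¼/(-3)))*(-22) = (20*(-¼*(-⅓)))*(-22) = (20*(1/12))*(-22) = (5/3)*(-22) = -110/3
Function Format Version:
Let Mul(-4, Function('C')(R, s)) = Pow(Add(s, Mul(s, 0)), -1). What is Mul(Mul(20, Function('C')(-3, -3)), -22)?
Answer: Rational(-110, 3) ≈ -36.667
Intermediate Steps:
Function('C')(R, s) = Mul(Rational(-1, 4), Pow(s, -1)) (Function('C')(R, s) = Mul(Rational(-1, 4), Pow(Add(s, Mul(s, 0)), -1)) = Mul(Rational(-1, 4), Pow(Add(s, 0), -1)) = Mul(Rational(-1, 4), Pow(s, -1)))
Mul(Mul(20, Function('C')(-3, -3)), -22) = Mul(Mul(20, Mul(Rational(-1, 4), Pow(-3, -1))), -22) = Mul(Mul(20, Mul(Rational(-1, 4), Rational(-1, 3))), -22) = Mul(Mul(20, Rational(1, 12)), -22) = Mul(Rational(5, 3), -22) = Rational(-110, 3)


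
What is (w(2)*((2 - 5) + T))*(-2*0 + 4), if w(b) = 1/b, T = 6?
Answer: 6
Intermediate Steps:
(w(2)*((2 - 5) + T))*(-2*0 + 4) = (((2 - 5) + 6)/2)*(-2*0 + 4) = ((-3 + 6)/2)*(0 + 4) = ((½)*3)*4 = (3/2)*4 = 6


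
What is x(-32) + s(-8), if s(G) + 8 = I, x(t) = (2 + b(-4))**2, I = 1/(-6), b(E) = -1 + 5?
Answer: 167/6 ≈ 27.833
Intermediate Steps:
b(E) = 4
I = -1/6 ≈ -0.16667
x(t) = 36 (x(t) = (2 + 4)**2 = 6**2 = 36)
s(G) = -49/6 (s(G) = -8 - 1/6 = -49/6)
x(-32) + s(-8) = 36 - 49/6 = 167/6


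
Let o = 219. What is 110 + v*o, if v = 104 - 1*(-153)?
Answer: 56393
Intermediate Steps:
v = 257 (v = 104 + 153 = 257)
110 + v*o = 110 + 257*219 = 110 + 56283 = 56393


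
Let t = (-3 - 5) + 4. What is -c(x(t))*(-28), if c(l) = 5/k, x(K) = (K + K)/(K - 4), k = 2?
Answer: 70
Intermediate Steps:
t = -4 (t = -8 + 4 = -4)
x(K) = 2*K/(-4 + K) (x(K) = (2*K)/(-4 + K) = 2*K/(-4 + K))
c(l) = 5/2
-c(x(t))*(-28) = -5*(-28)/2 = -1*(-70) = 70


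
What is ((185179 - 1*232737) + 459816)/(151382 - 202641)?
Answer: -412258/51259 ≈ -8.0426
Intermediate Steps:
((185179 - 1*232737) + 459816)/(151382 - 202641) = ((185179 - 232737) + 459816)/(-51259) = (-47558 + 459816)*(-1/51259) = 412258*(-1/51259) = -412258/51259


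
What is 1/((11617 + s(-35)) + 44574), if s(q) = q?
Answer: 1/56156 ≈ 1.7808e-5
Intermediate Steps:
1/((11617 + s(-35)) + 44574) = 1/((11617 - 35) + 44574) = 1/(11582 + 44574) = 1/56156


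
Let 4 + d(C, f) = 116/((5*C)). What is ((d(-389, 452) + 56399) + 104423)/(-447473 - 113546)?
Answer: -312790894/1091181955 ≈ -0.28665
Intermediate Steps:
d(C, f) = -4 + 116/(5*C) (d(C, f) = -4 + 116/((5*C)) = -4 + 116*(1/(5*C)) = -4 + 116/(5*C))
((d(-389, 452) + 56399) + 104423)/(-447473 - 113546) = (((-4 + (116/5)/(-389)) + 56399) + 104423)/(-447473 - 113546) = (((-4 + (116/5)*(-1/389)) + 56399) + 104423)/(-561019) = (((-4 - 116/1945) + 56399) + 104423)*(-1/561019) = ((-7896/1945 + 56399) + 104423)*(-1/561019) = (109688159/1945 + 104423)*(-1/561019) = (312790894/1945)*(-1/561019) = -312790894/1091181955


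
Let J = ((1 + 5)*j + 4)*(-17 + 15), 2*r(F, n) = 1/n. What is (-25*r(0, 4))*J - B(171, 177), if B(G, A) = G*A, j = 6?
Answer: -30017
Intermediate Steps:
r(F, n) = 1/(2*n)
B(G, A) = A*G
J = -80 (J = ((1 + 5)*6 + 4)*(-17 + 15) = (6*6 + 4)*(-2) = (36 + 4)*(-2) = 40*(-2) = -80)
(-25*r(0, 4))*J - B(171, 177) = -25/(2*4)*(-80) - 177*171 = -25/(2*4)*(-80) - 1*30267 = -25*⅛*(-80) - 30267 = -25/8*(-80) - 30267 = 250 - 30267 = -30017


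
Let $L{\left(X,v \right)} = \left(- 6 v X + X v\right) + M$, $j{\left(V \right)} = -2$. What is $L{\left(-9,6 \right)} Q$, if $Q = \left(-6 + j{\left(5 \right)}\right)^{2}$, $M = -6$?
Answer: $16896$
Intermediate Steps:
$L{\left(X,v \right)} = -6 - 5 X v$ ($L{\left(X,v \right)} = \left(- 6 v X + X v\right) - 6 = \left(- 6 X v + X v\right) - 6 = - 5 X v - 6 = -6 - 5 X v$)
$Q = 64$ ($Q = \left(-6 - 2\right)^{2} = \left(-8\right)^{2} = 64$)
$L{\left(-9,6 \right)} Q = \left(-6 - \left(-45\right) 6\right) 64 = \left(-6 + 270\right) 64 = 264 \cdot 64 = 16896$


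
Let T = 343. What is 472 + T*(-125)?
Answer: -42403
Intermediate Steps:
472 + T*(-125) = 472 + 343*(-125) = 472 - 42875 = -42403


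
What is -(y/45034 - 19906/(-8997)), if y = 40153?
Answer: -1257703345/405170898 ≈ -3.1041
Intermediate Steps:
-(y/45034 - 19906/(-8997)) = -(40153/45034 - 19906/(-8997)) = -(40153*(1/45034) - 19906*(-1/8997)) = -(40153/45034 + 19906/8997) = -1*1257703345/405170898 = -1257703345/405170898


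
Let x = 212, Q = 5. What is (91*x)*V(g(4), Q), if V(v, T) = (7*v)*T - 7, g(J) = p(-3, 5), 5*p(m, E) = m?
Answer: -540176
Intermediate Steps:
p(m, E) = m/5
g(J) = -⅗ (g(J) = (⅕)*(-3) = -⅗)
V(v, T) = -7 + 7*T*v (V(v, T) = 7*T*v - 7 = -7 + 7*T*v)
(91*x)*V(g(4), Q) = (91*212)*(-7 + 7*5*(-⅗)) = 19292*(-7 - 21) = 19292*(-28) = -540176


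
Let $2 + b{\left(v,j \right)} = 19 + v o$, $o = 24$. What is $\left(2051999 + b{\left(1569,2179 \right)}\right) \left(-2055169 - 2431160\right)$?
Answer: $-9374956094088$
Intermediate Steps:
$b{\left(v,j \right)} = 17 + 24 v$ ($b{\left(v,j \right)} = -2 + \left(19 + v 24\right) = -2 + \left(19 + 24 v\right) = 17 + 24 v$)
$\left(2051999 + b{\left(1569,2179 \right)}\right) \left(-2055169 - 2431160\right) = \left(2051999 + \left(17 + 24 \cdot 1569\right)\right) \left(-2055169 - 2431160\right) = \left(2051999 + \left(17 + 37656\right)\right) \left(-4486329\right) = \left(2051999 + 37673\right) \left(-4486329\right) = 2089672 \left(-4486329\right) = -9374956094088$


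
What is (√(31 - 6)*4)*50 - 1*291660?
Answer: -290660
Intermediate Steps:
(√(31 - 6)*4)*50 - 1*291660 = (√25*4)*50 - 291660 = (5*4)*50 - 291660 = 20*50 - 291660 = 1000 - 291660 = -290660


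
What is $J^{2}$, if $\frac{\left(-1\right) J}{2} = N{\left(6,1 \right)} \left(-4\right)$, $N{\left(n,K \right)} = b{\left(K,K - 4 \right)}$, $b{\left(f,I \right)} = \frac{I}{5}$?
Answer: $\frac{576}{25} \approx 23.04$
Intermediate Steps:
$b{\left(f,I \right)} = \frac{I}{5}$ ($b{\left(f,I \right)} = I \frac{1}{5} = \frac{I}{5}$)
$N{\left(n,K \right)} = - \frac{4}{5} + \frac{K}{5}$ ($N{\left(n,K \right)} = \frac{K - 4}{5} = \frac{-4 + K}{5} = - \frac{4}{5} + \frac{K}{5}$)
$J = - \frac{24}{5}$ ($J = - 2 \left(- \frac{4}{5} + \frac{1}{5} \cdot 1\right) \left(-4\right) = - 2 \left(- \frac{4}{5} + \frac{1}{5}\right) \left(-4\right) = - 2 \left(\left(- \frac{3}{5}\right) \left(-4\right)\right) = \left(-2\right) \frac{12}{5} = - \frac{24}{5} \approx -4.8$)
$J^{2} = \left(- \frac{24}{5}\right)^{2} = \frac{576}{25}$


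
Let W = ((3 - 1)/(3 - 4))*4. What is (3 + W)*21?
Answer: -105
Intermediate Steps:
W = -8 (W = (2/(-1))*4 = (2*(-1))*4 = -2*4 = -8)
(3 + W)*21 = (3 - 8)*21 = -5*21 = -105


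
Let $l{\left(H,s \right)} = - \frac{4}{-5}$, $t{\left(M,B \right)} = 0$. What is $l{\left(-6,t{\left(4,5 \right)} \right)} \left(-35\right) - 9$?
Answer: $-37$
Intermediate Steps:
$l{\left(H,s \right)} = \frac{4}{5}$ ($l{\left(H,s \right)} = \left(-4\right) \left(- \frac{1}{5}\right) = \frac{4}{5}$)
$l{\left(-6,t{\left(4,5 \right)} \right)} \left(-35\right) - 9 = \frac{4}{5} \left(-35\right) - 9 = -28 - 9 = -37$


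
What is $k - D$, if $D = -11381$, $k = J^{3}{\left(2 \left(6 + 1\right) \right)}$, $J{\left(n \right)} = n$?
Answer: $14125$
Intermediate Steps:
$k = 2744$ ($k = \left(2 \left(6 + 1\right)\right)^{3} = \left(2 \cdot 7\right)^{3} = 14^{3} = 2744$)
$k - D = 2744 - -11381 = 2744 + 11381 = 14125$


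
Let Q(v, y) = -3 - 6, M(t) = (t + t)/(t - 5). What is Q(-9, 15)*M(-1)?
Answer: -3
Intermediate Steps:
M(t) = 2*t/(-5 + t) (M(t) = (2*t)/(-5 + t) = 2*t/(-5 + t))
Q(v, y) = -9
Q(-9, 15)*M(-1) = -18*(-1)/(-5 - 1) = -18*(-1)/(-6) = -18*(-1)*(-1)/6 = -9*⅓ = -3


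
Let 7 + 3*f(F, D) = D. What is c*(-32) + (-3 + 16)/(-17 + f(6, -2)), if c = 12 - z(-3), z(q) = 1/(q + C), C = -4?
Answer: -54491/140 ≈ -389.22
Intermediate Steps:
z(q) = 1/(-4 + q) (z(q) = 1/(q - 4) = 1/(-4 + q))
c = 85/7 (c = 12 - 1/(-4 - 3) = 12 - 1/(-7) = 12 - 1*(-⅐) = 12 + ⅐ = 85/7 ≈ 12.143)
f(F, D) = -7/3 + D/3
c*(-32) + (-3 + 16)/(-17 + f(6, -2)) = (85/7)*(-32) + (-3 + 16)/(-17 + (-7/3 + (⅓)*(-2))) = -2720/7 + 13/(-17 + (-7/3 - ⅔)) = -2720/7 + 13/(-17 - 3) = -2720/7 + 13/(-20) = -2720/7 + 13*(-1/20) = -2720/7 - 13/20 = -54491/140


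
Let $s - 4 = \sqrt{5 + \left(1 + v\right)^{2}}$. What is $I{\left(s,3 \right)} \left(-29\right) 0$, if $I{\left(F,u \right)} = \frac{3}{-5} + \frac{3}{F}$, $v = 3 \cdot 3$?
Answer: $0$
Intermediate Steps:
$v = 9$
$s = 4 + \sqrt{105}$ ($s = 4 + \sqrt{5 + \left(1 + 9\right)^{2}} = 4 + \sqrt{5 + 10^{2}} = 4 + \sqrt{5 + 100} = 4 + \sqrt{105} \approx 14.247$)
$I{\left(F,u \right)} = - \frac{3}{5} + \frac{3}{F}$ ($I{\left(F,u \right)} = 3 \left(- \frac{1}{5}\right) + \frac{3}{F} = - \frac{3}{5} + \frac{3}{F}$)
$I{\left(s,3 \right)} \left(-29\right) 0 = \left(- \frac{3}{5} + \frac{3}{4 + \sqrt{105}}\right) \left(-29\right) 0 = \left(\frac{87}{5} - \frac{87}{4 + \sqrt{105}}\right) 0 = 0$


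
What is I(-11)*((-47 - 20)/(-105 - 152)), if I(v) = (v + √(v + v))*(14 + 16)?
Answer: -22110/257 + 2010*I*√22/257 ≈ -86.031 + 36.684*I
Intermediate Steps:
I(v) = 30*v + 30*√2*√v (I(v) = (v + √(2*v))*30 = (v + √2*√v)*30 = 30*v + 30*√2*√v)
I(-11)*((-47 - 20)/(-105 - 152)) = (30*(-11) + 30*√2*√(-11))*((-47 - 20)/(-105 - 152)) = (-330 + 30*√2*(I*√11))*(-67/(-257)) = (-330 + 30*I*√22)*(-67*(-1/257)) = (-330 + 30*I*√22)*(67/257) = -22110/257 + 2010*I*√22/257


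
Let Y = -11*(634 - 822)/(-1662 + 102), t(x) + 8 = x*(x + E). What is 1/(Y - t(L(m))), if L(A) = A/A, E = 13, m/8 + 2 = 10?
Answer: -390/2857 ≈ -0.13651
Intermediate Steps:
m = 64 (m = -16 + 8*10 = -16 + 80 = 64)
L(A) = 1
t(x) = -8 + x*(13 + x) (t(x) = -8 + x*(x + 13) = -8 + x*(13 + x))
Y = -517/390 (Y = -(-2068)/(-1560) = -(-2068)*(-1)/1560 = -11*47/390 = -517/390 ≈ -1.3256)
1/(Y - t(L(m))) = 1/(-517/390 - (-8 + 1**2 + 13*1)) = 1/(-517/390 - (-8 + 1 + 13)) = 1/(-517/390 - 1*6) = 1/(-517/390 - 6) = 1/(-2857/390) = -390/2857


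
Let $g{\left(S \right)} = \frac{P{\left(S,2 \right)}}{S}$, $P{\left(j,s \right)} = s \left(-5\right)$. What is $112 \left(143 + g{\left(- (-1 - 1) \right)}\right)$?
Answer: $15456$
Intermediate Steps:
$P{\left(j,s \right)} = - 5 s$
$g{\left(S \right)} = - \frac{10}{S}$ ($g{\left(S \right)} = \frac{\left(-5\right) 2}{S} = - \frac{10}{S}$)
$112 \left(143 + g{\left(- (-1 - 1) \right)}\right) = 112 \left(143 - \frac{10}{\left(-1\right) \left(-1 - 1\right)}\right) = 112 \left(143 - \frac{10}{\left(-1\right) \left(-2\right)}\right) = 112 \left(143 - \frac{10}{2}\right) = 112 \left(143 - 5\right) = 112 \cdot 138 = 15456$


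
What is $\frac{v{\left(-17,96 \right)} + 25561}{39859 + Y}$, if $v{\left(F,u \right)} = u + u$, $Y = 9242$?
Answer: $\frac{1981}{3777} \approx 0.52449$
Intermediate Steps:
$v{\left(F,u \right)} = 2 u$
$\frac{v{\left(-17,96 \right)} + 25561}{39859 + Y} = \frac{2 \cdot 96 + 25561}{39859 + 9242} = \frac{192 + 25561}{49101} = 25753 \cdot \frac{1}{49101} = \frac{1981}{3777}$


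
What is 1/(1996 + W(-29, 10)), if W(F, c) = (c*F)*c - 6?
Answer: -1/910 ≈ -0.0010989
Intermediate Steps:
W(F, c) = -6 + F*c² (W(F, c) = (F*c)*c - 6 = F*c² - 6 = -6 + F*c²)
1/(1996 + W(-29, 10)) = 1/(1996 + (-6 - 29*10²)) = 1/(1996 + (-6 - 29*100)) = 1/(1996 + (-6 - 2900)) = 1/(1996 - 2906) = 1/(-910) = -1/910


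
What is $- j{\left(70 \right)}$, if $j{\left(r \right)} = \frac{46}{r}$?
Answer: $- \frac{23}{35} \approx -0.65714$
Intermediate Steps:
$- j{\left(70 \right)} = - \frac{46}{70} = \left(-1\right) \frac{23}{35} = - \frac{23}{35}$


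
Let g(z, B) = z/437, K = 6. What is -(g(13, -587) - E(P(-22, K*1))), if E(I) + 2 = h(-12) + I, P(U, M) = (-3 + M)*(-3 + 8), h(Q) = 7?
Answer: 8727/437 ≈ 19.970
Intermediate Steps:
P(U, M) = -15 + 5*M (P(U, M) = (-3 + M)*5 = -15 + 5*M)
E(I) = 5 + I (E(I) = -2 + (7 + I) = 5 + I)
g(z, B) = z/437 (g(z, B) = z*(1/437) = z/437)
-(g(13, -587) - E(P(-22, K*1))) = -((1/437)*13 - (5 + (-15 + 5*(6*1)))) = -(13/437 - (5 + (-15 + 5*6))) = -(13/437 - (5 + (-15 + 30))) = -(13/437 - (5 + 15)) = -(13/437 - 1*20) = -(13/437 - 20) = -1*(-8727/437) = 8727/437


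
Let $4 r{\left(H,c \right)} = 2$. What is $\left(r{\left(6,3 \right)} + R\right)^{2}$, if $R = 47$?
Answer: $\frac{9025}{4} \approx 2256.3$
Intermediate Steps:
$r{\left(H,c \right)} = \frac{1}{2}$ ($r{\left(H,c \right)} = \frac{1}{4} \cdot 2 = \frac{1}{2}$)
$\left(r{\left(6,3 \right)} + R\right)^{2} = \left(\frac{1}{2} + 47\right)^{2} = \left(\frac{95}{2}\right)^{2} = \frac{9025}{4}$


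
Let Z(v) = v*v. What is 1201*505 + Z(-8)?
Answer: 606569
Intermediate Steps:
Z(v) = v**2
1201*505 + Z(-8) = 1201*505 + (-8)**2 = 606505 + 64 = 606569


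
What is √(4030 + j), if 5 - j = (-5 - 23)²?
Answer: √3251 ≈ 57.018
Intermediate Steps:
j = -779 (j = 5 - (-5 - 23)² = 5 - 1*(-28)² = 5 - 1*784 = 5 - 784 = -779)
√(4030 + j) = √(4030 - 779) = √3251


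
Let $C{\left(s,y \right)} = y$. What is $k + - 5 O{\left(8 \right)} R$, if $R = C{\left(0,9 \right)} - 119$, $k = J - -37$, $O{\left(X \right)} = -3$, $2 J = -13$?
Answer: $- \frac{3239}{2} \approx -1619.5$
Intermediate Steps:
$J = - \frac{13}{2}$ ($J = \frac{1}{2} \left(-13\right) = - \frac{13}{2} \approx -6.5$)
$k = \frac{61}{2}$ ($k = - \frac{13}{2} - -37 = - \frac{13}{2} + 37 = \frac{61}{2} \approx 30.5$)
$R = -110$ ($R = 9 - 119 = -110$)
$k + - 5 O{\left(8 \right)} R = \frac{61}{2} + \left(-5\right) \left(-3\right) \left(-110\right) = \frac{61}{2} + 15 \left(-110\right) = \frac{61}{2} - 1650 = - \frac{3239}{2}$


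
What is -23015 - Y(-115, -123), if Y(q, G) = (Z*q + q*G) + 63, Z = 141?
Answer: -21008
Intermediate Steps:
Y(q, G) = 63 + 141*q + G*q (Y(q, G) = (141*q + q*G) + 63 = (141*q + G*q) + 63 = 63 + 141*q + G*q)
-23015 - Y(-115, -123) = -23015 - (63 + 141*(-115) - 123*(-115)) = -23015 - (63 - 16215 + 14145) = -23015 - 1*(-2007) = -23015 + 2007 = -21008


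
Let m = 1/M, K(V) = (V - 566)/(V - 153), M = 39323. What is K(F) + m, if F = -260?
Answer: 78647/39323 ≈ 2.0000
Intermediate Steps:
K(V) = (-566 + V)/(-153 + V)
m = 1/39323 ≈ 2.5430e-5
K(F) + m = (-566 - 260)/(-153 - 260) + 1/39323 = -826/(-413) + 1/39323 = -1/413*(-826) + 1/39323 = 2 + 1/39323 = 78647/39323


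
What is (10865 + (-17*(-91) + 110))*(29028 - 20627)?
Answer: 105197322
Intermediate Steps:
(10865 + (-17*(-91) + 110))*(29028 - 20627) = (10865 + (1547 + 110))*8401 = (10865 + 1657)*8401 = 12522*8401 = 105197322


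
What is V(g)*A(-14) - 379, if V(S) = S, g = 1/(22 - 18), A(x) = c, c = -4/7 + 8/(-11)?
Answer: -29208/77 ≈ -379.32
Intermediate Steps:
c = -100/77 (c = -4*⅐ + 8*(-1/11) = -4/7 - 8/11 = -100/77 ≈ -1.2987)
A(x) = -100/77
g = ¼ (g = 1/4 = ¼ ≈ 0.25000)
V(g)*A(-14) - 379 = (¼)*(-100/77) - 379 = -25/77 - 379 = -29208/77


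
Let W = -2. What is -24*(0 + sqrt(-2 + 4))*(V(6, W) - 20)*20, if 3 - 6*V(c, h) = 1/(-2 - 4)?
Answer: 28040*sqrt(2)/3 ≈ 13218.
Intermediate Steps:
V(c, h) = 19/36 (V(c, h) = 1/2 - 1/(6*(-2 - 4)) = 1/2 - 1/6/(-6) = 1/2 - 1/6*(-1/6) = 1/2 + 1/36 = 19/36)
-24*(0 + sqrt(-2 + 4))*(V(6, W) - 20)*20 = -24*(0 + sqrt(-2 + 4))*(19/36 - 20)*20 = -24*(0 + sqrt(2))*(-701)/36*20 = -24*sqrt(2)*(-701)/36*20 = -(-1402)*sqrt(2)/3*20 = (1402*sqrt(2)/3)*20 = 28040*sqrt(2)/3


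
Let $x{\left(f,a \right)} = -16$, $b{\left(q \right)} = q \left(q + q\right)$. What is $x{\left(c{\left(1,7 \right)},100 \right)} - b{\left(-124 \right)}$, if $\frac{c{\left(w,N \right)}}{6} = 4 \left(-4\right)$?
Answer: $-30768$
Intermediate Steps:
$c{\left(w,N \right)} = -96$ ($c{\left(w,N \right)} = 6 \cdot 4 \left(-4\right) = 6 \left(-16\right) = -96$)
$b{\left(q \right)} = 2 q^{2}$ ($b{\left(q \right)} = q 2 q = 2 q^{2}$)
$x{\left(c{\left(1,7 \right)},100 \right)} - b{\left(-124 \right)} = -16 - 2 \left(-124\right)^{2} = -16 - 2 \cdot 15376 = -16 - 30752 = -30768$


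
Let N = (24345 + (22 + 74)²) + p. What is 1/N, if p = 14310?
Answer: 1/47871 ≈ 2.0889e-5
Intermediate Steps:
N = 47871 (N = (24345 + (22 + 74)²) + 14310 = (24345 + 96²) + 14310 = (24345 + 9216) + 14310 = 33561 + 14310 = 47871)
1/N = 1/47871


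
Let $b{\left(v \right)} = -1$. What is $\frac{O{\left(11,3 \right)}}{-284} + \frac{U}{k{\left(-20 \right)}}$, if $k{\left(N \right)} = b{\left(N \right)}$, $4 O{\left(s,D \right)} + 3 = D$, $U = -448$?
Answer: $448$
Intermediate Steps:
$O{\left(s,D \right)} = - \frac{3}{4} + \frac{D}{4}$
$k{\left(N \right)} = -1$
$\frac{O{\left(11,3 \right)}}{-284} + \frac{U}{k{\left(-20 \right)}} = \frac{- \frac{3}{4} + \frac{1}{4} \cdot 3}{-284} - \frac{448}{-1} = \left(- \frac{3}{4} + \frac{3}{4}\right) \left(- \frac{1}{284}\right) - -448 = 0 \left(- \frac{1}{284}\right) + 448 = 0 + 448 = 448$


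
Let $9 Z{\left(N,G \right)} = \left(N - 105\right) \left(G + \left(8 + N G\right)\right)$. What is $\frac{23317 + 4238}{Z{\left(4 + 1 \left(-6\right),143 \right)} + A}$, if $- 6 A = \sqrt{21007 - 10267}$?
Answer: $\frac{26535465}{1545436} + \frac{5511 \sqrt{2685}}{1545436} \approx 17.355$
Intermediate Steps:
$A = - \frac{\sqrt{2685}}{3}$ ($A = - \frac{\sqrt{21007 - 10267}}{6} = - \frac{\sqrt{10740}}{6} = - \frac{2 \sqrt{2685}}{6} = - \frac{\sqrt{2685}}{3} \approx -17.272$)
$Z{\left(N,G \right)} = \frac{\left(-105 + N\right) \left(8 + G + G N\right)}{9}$ ($Z{\left(N,G \right)} = \frac{\left(N - 105\right) \left(G + \left(8 + N G\right)\right)}{9} = \frac{\left(-105 + N\right) \left(G + \left(8 + G N\right)\right)}{9} = \frac{\left(-105 + N\right) \left(8 + G + G N\right)}{9}$)
$\frac{23317 + 4238}{Z{\left(4 + 1 \left(-6\right),143 \right)} + A} = \frac{23317 + 4238}{\left(- \frac{280}{3} - \frac{5005}{3} + \frac{8 \left(4 + 1 \left(-6\right)\right)}{9} - \frac{14872 \left(4 + 1 \left(-6\right)\right)}{9} + \frac{1}{9} \cdot 143 \left(4 + 1 \left(-6\right)\right)^{2}\right) - \frac{\sqrt{2685}}{3}} = \frac{27555}{\left(- \frac{280}{3} - \frac{5005}{3} + \frac{8 \left(4 - 6\right)}{9} - \frac{14872 \left(4 - 6\right)}{9} + \frac{1}{9} \cdot 143 \left(4 - 6\right)^{2}\right) - \frac{\sqrt{2685}}{3}} = \frac{27555}{\left(- \frac{280}{3} - \frac{5005}{3} + \frac{8}{9} \left(-2\right) - \frac{14872}{9} \left(-2\right) + \frac{1}{9} \cdot 143 \left(-2\right)^{2}\right) - \frac{\sqrt{2685}}{3}} = \frac{27555}{\left(- \frac{280}{3} - \frac{5005}{3} - \frac{16}{9} + \frac{29744}{9} + \frac{1}{9} \cdot 143 \cdot 4\right) - \frac{\sqrt{2685}}{3}} = \frac{27555}{\left(- \frac{280}{3} - \frac{5005}{3} - \frac{16}{9} + \frac{29744}{9} + \frac{572}{9}\right) - \frac{\sqrt{2685}}{3}} = \frac{27555}{1605 - \frac{\sqrt{2685}}{3}}$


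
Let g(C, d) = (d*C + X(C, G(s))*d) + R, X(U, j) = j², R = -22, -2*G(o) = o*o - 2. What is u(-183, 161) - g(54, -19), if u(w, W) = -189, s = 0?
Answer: 878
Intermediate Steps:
G(o) = 1 - o²/2 (G(o) = -(o*o - 2)/2 = -(o² - 2)/2 = -(-2 + o²)/2 = 1 - o²/2)
g(C, d) = -22 + d + C*d (g(C, d) = (d*C + (1 - ½*0²)²*d) - 22 = (C*d + (1 - ½*0)²*d) - 22 = (C*d + (1 + 0)²*d) - 22 = (C*d + 1²*d) - 22 = (C*d + 1*d) - 22 = (C*d + d) - 22 = (d + C*d) - 22 = -22 + d + C*d)
u(-183, 161) - g(54, -19) = -189 - (-22 - 19 + 54*(-19)) = -189 - (-22 - 19 - 1026) = -189 - 1*(-1067) = -189 + 1067 = 878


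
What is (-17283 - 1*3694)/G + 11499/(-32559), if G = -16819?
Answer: 14836014/16594237 ≈ 0.89405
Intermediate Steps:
(-17283 - 1*3694)/G + 11499/(-32559) = (-17283 - 1*3694)/(-16819) + 11499/(-32559) = (-17283 - 3694)*(-1/16819) + 11499*(-1/32559) = -20977*(-1/16819) - 3833/10853 = 1907/1529 - 3833/10853 = 14836014/16594237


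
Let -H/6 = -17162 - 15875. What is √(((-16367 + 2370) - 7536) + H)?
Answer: √176689 ≈ 420.34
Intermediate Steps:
H = 198222 (H = -6*(-17162 - 15875) = -6*(-33037) = 198222)
√(((-16367 + 2370) - 7536) + H) = √(((-16367 + 2370) - 7536) + 198222) = √((-13997 - 7536) + 198222) = √(-21533 + 198222) = √176689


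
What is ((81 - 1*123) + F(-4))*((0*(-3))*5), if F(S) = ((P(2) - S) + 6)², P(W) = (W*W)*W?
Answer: 0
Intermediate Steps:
P(W) = W³ (P(W) = W²*W = W³)
F(S) = (14 - S)² (F(S) = ((2³ - S) + 6)² = ((8 - S) + 6)² = (14 - S)²)
((81 - 1*123) + F(-4))*((0*(-3))*5) = ((81 - 1*123) + (14 - 1*(-4))²)*((0*(-3))*5) = ((81 - 123) + (14 + 4)²)*(0*5) = (-42 + 18²)*0 = (-42 + 324)*0 = 282*0 = 0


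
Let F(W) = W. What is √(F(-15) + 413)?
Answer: √398 ≈ 19.950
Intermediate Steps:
√(F(-15) + 413) = √(-15 + 413) = √398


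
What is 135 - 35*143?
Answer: -4870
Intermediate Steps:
135 - 35*143 = 135 - 5005 = -4870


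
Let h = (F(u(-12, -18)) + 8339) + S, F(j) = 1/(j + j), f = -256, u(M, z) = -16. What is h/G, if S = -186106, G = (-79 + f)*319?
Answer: 1137709/683936 ≈ 1.6635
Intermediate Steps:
G = -106865 (G = (-79 - 256)*319 = -335*319 = -106865)
F(j) = 1/(2*j)
h = -5688545/32 (h = ((1/2)/(-16) + 8339) - 186106 = ((1/2)*(-1/16) + 8339) - 186106 = (-1/32 + 8339) - 186106 = 266847/32 - 186106 = -5688545/32 ≈ -1.7777e+5)
h/G = -5688545/32/(-106865) = -5688545/32*(-1/106865) = 1137709/683936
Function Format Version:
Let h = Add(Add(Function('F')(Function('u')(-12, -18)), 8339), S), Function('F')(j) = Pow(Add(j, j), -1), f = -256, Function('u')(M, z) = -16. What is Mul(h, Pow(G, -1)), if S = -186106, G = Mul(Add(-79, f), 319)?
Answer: Rational(1137709, 683936) ≈ 1.6635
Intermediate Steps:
G = -106865 (G = Mul(Add(-79, -256), 319) = Mul(-335, 319) = -106865)
Function('F')(j) = Mul(Rational(1, 2), Pow(j, -1)) (Function('F')(j) = Pow(Mul(2, j), -1) = Mul(Rational(1, 2), Pow(j, -1)))
h = Rational(-5688545, 32) (h = Add(Add(Mul(Rational(1, 2), Pow(-16, -1)), 8339), -186106) = Add(Add(Mul(Rational(1, 2), Rational(-1, 16)), 8339), -186106) = Add(Add(Rational(-1, 32), 8339), -186106) = Add(Rational(266847, 32), -186106) = Rational(-5688545, 32) ≈ -1.7777e+5)
Mul(h, Pow(G, -1)) = Mul(Rational(-5688545, 32), Pow(-106865, -1)) = Mul(Rational(-5688545, 32), Rational(-1, 106865)) = Rational(1137709, 683936)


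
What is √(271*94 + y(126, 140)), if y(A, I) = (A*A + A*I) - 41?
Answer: √58949 ≈ 242.79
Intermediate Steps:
y(A, I) = -41 + A² + A*I (y(A, I) = (A² + A*I) - 41 = -41 + A² + A*I)
√(271*94 + y(126, 140)) = √(271*94 + (-41 + 126² + 126*140)) = √(25474 + (-41 + 15876 + 17640)) = √(25474 + 33475) = √58949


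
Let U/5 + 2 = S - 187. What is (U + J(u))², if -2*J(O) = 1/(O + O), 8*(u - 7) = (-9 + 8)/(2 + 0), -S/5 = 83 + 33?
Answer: 182157386401/12321 ≈ 1.4784e+7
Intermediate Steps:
S = -580 (S = -5*(83 + 33) = -5*116 = -580)
u = 111/16 (u = 7 + ((-9 + 8)/(2 + 0))/8 = 7 + (-1/2)/8 = 7 + (-1*½)/8 = 7 + (⅛)*(-½) = 7 - 1/16 = 111/16 ≈ 6.9375)
U = -3845 (U = -10 + 5*(-580 - 187) = -10 + 5*(-767) = -10 - 3835 = -3845)
J(O) = -1/(4*O) (J(O) = -1/(2*(O + O)) = -1/(2*O)/2 = -1/(4*O))
(U + J(u))² = (-3845 - 1/(4*111/16))² = (-3845 - ¼*16/111)² = (-3845 - 4/111)² = (-426799/111)² = 182157386401/12321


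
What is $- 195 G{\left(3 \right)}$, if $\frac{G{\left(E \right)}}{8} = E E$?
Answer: $-14040$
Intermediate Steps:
$G{\left(E \right)} = 8 E^{2}$ ($G{\left(E \right)} = 8 E E = 8 E^{2}$)
$- 195 G{\left(3 \right)} = - 195 \cdot 8 \cdot 3^{2} = - 195 \cdot 8 \cdot 9 = \left(-195\right) 72 = -14040$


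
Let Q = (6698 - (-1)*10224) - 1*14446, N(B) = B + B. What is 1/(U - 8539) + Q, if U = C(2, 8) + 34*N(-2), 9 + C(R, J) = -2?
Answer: 21506535/8686 ≈ 2476.0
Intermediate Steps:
N(B) = 2*B
C(R, J) = -11 (C(R, J) = -9 - 2 = -11)
U = -147 (U = -11 + 34*(2*(-2)) = -11 + 34*(-4) = -11 - 136 = -147)
Q = 2476 (Q = (6698 - 1*(-10224)) - 14446 = (6698 + 10224) - 14446 = 16922 - 14446 = 2476)
1/(U - 8539) + Q = 1/(-147 - 8539) + 2476 = 1/(-8686) + 2476 = -1/8686 + 2476 = 21506535/8686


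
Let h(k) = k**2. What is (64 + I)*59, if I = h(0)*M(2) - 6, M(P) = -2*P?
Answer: 3422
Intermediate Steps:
I = -6 (I = 0**2*(-2*2) - 6 = 0*(-4) - 6 = 0 - 6 = -6)
(64 + I)*59 = (64 - 6)*59 = 58*59 = 3422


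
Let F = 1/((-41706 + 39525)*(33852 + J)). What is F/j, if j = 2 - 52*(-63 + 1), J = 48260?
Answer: -1/577732313472 ≈ -1.7309e-12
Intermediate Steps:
j = 3226 (j = 2 - 52*(-62) = 2 + 3224 = 3226)
F = -1/179086272 (F = 1/((-41706 + 39525)*(33852 + 48260)) = 1/(-2181*82112) = 1/(-179086272) = -1/179086272 ≈ -5.5839e-9)
F/j = -1/179086272/3226 = -1/179086272*1/3226 = -1/577732313472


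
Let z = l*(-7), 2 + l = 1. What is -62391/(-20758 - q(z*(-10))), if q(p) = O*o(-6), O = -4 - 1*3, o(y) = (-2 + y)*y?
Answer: 62391/20422 ≈ 3.0551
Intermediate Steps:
l = -1 (l = -2 + 1 = -1)
z = 7 (z = -1*(-7) = 7)
o(y) = y*(-2 + y)
O = -7 (O = -4 - 3 = -7)
q(p) = -336 (q(p) = -(-42)*(-2 - 6) = -(-42)*(-8) = -7*48 = -336)
-62391/(-20758 - q(z*(-10))) = -62391/(-20758 - 1*(-336)) = -62391/(-20758 + 336) = -62391/(-20422) = -62391*(-1/20422) = 62391/20422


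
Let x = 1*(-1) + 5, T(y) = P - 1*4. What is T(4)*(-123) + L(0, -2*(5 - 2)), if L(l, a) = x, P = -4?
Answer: 988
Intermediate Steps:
T(y) = -8 (T(y) = -4 - 1*4 = -4 - 4 = -8)
x = 4 (x = -1 + 5 = 4)
L(l, a) = 4
T(4)*(-123) + L(0, -2*(5 - 2)) = -8*(-123) + 4 = 984 + 4 = 988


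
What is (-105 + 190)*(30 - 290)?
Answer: -22100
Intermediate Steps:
(-105 + 190)*(30 - 290) = 85*(-260) = -22100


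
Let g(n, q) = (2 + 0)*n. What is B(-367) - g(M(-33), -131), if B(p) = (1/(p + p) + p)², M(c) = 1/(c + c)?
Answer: 2394647044909/17778948 ≈ 1.3469e+5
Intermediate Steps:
M(c) = 1/(2*c)
B(p) = (p + 1/(2*p))² (B(p) = (1/(2*p) + p)² = (p + 1/(2*p))²)
g(n, q) = 2*n
B(-367) - g(M(-33), -131) = (¼)*(1 + 2*(-367)²)²/(-367)² - 2*(½)/(-33) = (¼)*(1/134689)*(1 + 2*134689)² - 2*(½)*(-1/33) = (¼)*(1/134689)*(1 + 269378)² - 2*(-1)/66 = (¼)*(1/134689)*269379² - 1*(-1/33) = (¼)*(1/134689)*72565045641 + 1/33 = 72565045641/538756 + 1/33 = 2394647044909/17778948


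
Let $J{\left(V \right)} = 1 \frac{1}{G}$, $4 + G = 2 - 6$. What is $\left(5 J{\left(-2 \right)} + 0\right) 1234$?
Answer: $- \frac{3085}{4} \approx -771.25$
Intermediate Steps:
$G = -8$ ($G = -4 + \left(2 - 6\right) = -4 - 4 = -8$)
$J{\left(V \right)} = - \frac{1}{8}$ ($J{\left(V \right)} = 1 \frac{1}{-8} = 1 \left(- \frac{1}{8}\right) = - \frac{1}{8}$)
$\left(5 J{\left(-2 \right)} + 0\right) 1234 = \left(5 \left(- \frac{1}{8}\right) + 0\right) 1234 = \left(- \frac{5}{8} + 0\right) 1234 = \left(- \frac{5}{8}\right) 1234 = - \frac{3085}{4}$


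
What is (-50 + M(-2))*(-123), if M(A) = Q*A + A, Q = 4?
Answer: 7380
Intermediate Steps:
M(A) = 5*A (M(A) = 4*A + A = 5*A)
(-50 + M(-2))*(-123) = (-50 + 5*(-2))*(-123) = (-50 - 10)*(-123) = -60*(-123) = 7380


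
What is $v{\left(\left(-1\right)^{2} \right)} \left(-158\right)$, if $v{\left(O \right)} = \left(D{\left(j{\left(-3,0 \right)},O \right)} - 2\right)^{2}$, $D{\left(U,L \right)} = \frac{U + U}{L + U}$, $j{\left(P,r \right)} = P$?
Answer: $-158$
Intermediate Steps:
$D{\left(U,L \right)} = \frac{2 U}{L + U}$
$v{\left(O \right)} = \left(-2 - \frac{6}{-3 + O}\right)^{2}$ ($v{\left(O \right)} = \left(2 \left(-3\right) \frac{1}{O - 3} - 2\right)^{2} = \left(2 \left(-3\right) \frac{1}{-3 + O} - 2\right)^{2} = \left(- \frac{6}{-3 + O} - 2\right)^{2} = \left(-2 - \frac{6}{-3 + O}\right)^{2}$)
$v{\left(\left(-1\right)^{2} \right)} \left(-158\right) = \frac{4 \left(\left(-1\right)^{2}\right)^{2}}{\left(-3 + \left(-1\right)^{2}\right)^{2}} \left(-158\right) = \frac{4 \cdot 1^{2}}{\left(-3 + 1\right)^{2}} \left(-158\right) = 4 \cdot 1 \cdot \frac{1}{4} \left(-158\right) = 1 \left(-158\right) = -158$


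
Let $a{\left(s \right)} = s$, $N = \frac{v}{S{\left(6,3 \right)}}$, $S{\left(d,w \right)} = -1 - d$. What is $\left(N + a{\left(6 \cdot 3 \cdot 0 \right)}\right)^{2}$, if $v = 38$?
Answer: $\frac{1444}{49} \approx 29.469$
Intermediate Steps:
$N = - \frac{38}{7}$ ($N = \frac{38}{-1 - 6} = \frac{38}{-7} = 38 \left(- \frac{1}{7}\right) = - \frac{38}{7} \approx -5.4286$)
$\left(N + a{\left(6 \cdot 3 \cdot 0 \right)}\right)^{2} = \left(- \frac{38}{7} + 6 \cdot 3 \cdot 0\right)^{2} = \left(- \frac{38}{7} + 18 \cdot 0\right)^{2} = \left(- \frac{38}{7} + 0\right)^{2} = \left(- \frac{38}{7}\right)^{2} = \frac{1444}{49}$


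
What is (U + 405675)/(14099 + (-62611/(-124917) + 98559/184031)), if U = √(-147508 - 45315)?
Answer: 9325900478223225/324140111479817 + 22988600427*I*√192823/324140111479817 ≈ 28.771 + 0.031143*I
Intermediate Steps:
U = I*√192823 (U = √(-192823) = I*√192823 ≈ 439.12*I)
(U + 405675)/(14099 + (-62611/(-124917) + 98559/184031)) = (I*√192823 + 405675)/(14099 + (-62611/(-124917) + 98559/184031)) = (405675 + I*√192823)/(14099 + (-62611*(-1/124917) + 98559*(1/184031))) = (405675 + I*√192823)/(14099 + (62611/124917 + 98559/184031)) = (405675 + I*√192823)/(14099 + 23834059544/22988600427) = (405675 + I*√192823)/(324140111479817/22988600427) = (405675 + I*√192823)*(22988600427/324140111479817) = 9325900478223225/324140111479817 + 22988600427*I*√192823/324140111479817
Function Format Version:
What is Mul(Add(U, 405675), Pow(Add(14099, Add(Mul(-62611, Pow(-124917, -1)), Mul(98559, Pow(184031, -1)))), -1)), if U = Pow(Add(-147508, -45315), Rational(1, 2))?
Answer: Add(Rational(9325900478223225, 324140111479817), Mul(Rational(22988600427, 324140111479817), I, Pow(192823, Rational(1, 2)))) ≈ Add(28.771, Mul(0.031143, I))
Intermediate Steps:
U = Mul(I, Pow(192823, Rational(1, 2))) (U = Pow(-192823, Rational(1, 2)) = Mul(I, Pow(192823, Rational(1, 2))) ≈ Mul(439.12, I))
Mul(Add(U, 405675), Pow(Add(14099, Add(Mul(-62611, Pow(-124917, -1)), Mul(98559, Pow(184031, -1)))), -1)) = Mul(Add(Mul(I, Pow(192823, Rational(1, 2))), 405675), Pow(Add(14099, Add(Mul(-62611, Pow(-124917, -1)), Mul(98559, Pow(184031, -1)))), -1)) = Mul(Add(405675, Mul(I, Pow(192823, Rational(1, 2)))), Pow(Add(14099, Add(Mul(-62611, Rational(-1, 124917)), Mul(98559, Rational(1, 184031)))), -1)) = Mul(Add(405675, Mul(I, Pow(192823, Rational(1, 2)))), Pow(Add(14099, Add(Rational(62611, 124917), Rational(98559, 184031))), -1)) = Mul(Add(405675, Mul(I, Pow(192823, Rational(1, 2)))), Pow(Add(14099, Rational(23834059544, 22988600427)), -1)) = Mul(Add(405675, Mul(I, Pow(192823, Rational(1, 2)))), Pow(Rational(324140111479817, 22988600427), -1)) = Mul(Add(405675, Mul(I, Pow(192823, Rational(1, 2)))), Rational(22988600427, 324140111479817)) = Add(Rational(9325900478223225, 324140111479817), Mul(Rational(22988600427, 324140111479817), I, Pow(192823, Rational(1, 2))))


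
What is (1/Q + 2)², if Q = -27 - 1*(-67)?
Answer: 6561/1600 ≈ 4.1006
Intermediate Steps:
Q = 40 (Q = -27 + 67 = 40)
(1/Q + 2)² = (1/40 + 2)² = (81/40)² = 6561/1600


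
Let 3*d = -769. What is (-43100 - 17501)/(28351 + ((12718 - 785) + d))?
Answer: -181803/120083 ≈ -1.5140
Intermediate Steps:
d = -769/3 (d = (1/3)*(-769) = -769/3 ≈ -256.33)
(-43100 - 17501)/(28351 + ((12718 - 785) + d)) = (-43100 - 17501)/(28351 + ((12718 - 785) - 769/3)) = -60601/(28351 + (11933 - 769/3)) = -60601/(28351 + 35030/3) = -60601/120083/3 = -60601*3/120083 = -181803/120083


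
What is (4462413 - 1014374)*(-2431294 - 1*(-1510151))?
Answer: -3176136988577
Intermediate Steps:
(4462413 - 1014374)*(-2431294 - 1*(-1510151)) = 3448039*(-2431294 + 1510151) = 3448039*(-921143) = -3176136988577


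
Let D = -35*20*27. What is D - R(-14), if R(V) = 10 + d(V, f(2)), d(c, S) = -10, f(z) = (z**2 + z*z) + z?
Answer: -18900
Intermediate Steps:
f(z) = z + 2*z**2 (f(z) = (z**2 + z**2) + z = 2*z**2 + z = z + 2*z**2)
R(V) = 0 (R(V) = 10 - 10 = 0)
D = -18900 (D = -700*27 = -18900)
D - R(-14) = -18900 - 1*0 = -18900 + 0 = -18900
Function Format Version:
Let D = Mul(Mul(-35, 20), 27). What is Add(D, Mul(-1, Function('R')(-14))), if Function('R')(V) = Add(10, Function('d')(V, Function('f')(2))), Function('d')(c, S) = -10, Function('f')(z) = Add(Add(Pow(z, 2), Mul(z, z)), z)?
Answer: -18900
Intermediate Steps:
Function('f')(z) = Add(z, Mul(2, Pow(z, 2))) (Function('f')(z) = Add(Add(Pow(z, 2), Pow(z, 2)), z) = Add(Mul(2, Pow(z, 2)), z) = Add(z, Mul(2, Pow(z, 2))))
Function('R')(V) = 0 (Function('R')(V) = Add(10, -10) = 0)
D = -18900 (D = Mul(-700, 27) = -18900)
Add(D, Mul(-1, Function('R')(-14))) = Add(-18900, Mul(-1, 0)) = Add(-18900, 0) = -18900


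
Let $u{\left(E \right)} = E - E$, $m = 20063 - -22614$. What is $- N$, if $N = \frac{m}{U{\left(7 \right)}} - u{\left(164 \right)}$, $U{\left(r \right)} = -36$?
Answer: $\frac{42677}{36} \approx 1185.5$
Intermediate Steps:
$m = 42677$ ($m = 20063 + 22614 = 42677$)
$u{\left(E \right)} = 0$
$N = - \frac{42677}{36}$ ($N = \frac{42677}{-36} - 0 = 42677 \left(- \frac{1}{36}\right) + 0 = - \frac{42677}{36} + 0 = - \frac{42677}{36} \approx -1185.5$)
$- N = \left(-1\right) \left(- \frac{42677}{36}\right) = \frac{42677}{36}$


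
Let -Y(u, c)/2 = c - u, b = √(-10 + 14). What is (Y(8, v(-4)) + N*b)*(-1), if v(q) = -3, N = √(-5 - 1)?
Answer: -22 - 2*I*√6 ≈ -22.0 - 4.899*I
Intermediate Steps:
N = I*√6 (N = √(-6) = I*√6 ≈ 2.4495*I)
b = 2 (b = √4 = 2)
Y(u, c) = -2*c + 2*u (Y(u, c) = -2*(c - u) = -2*c + 2*u)
(Y(8, v(-4)) + N*b)*(-1) = ((-2*(-3) + 2*8) + (I*√6)*2)*(-1) = ((6 + 16) + 2*I*√6)*(-1) = (22 + 2*I*√6)*(-1) = -22 - 2*I*√6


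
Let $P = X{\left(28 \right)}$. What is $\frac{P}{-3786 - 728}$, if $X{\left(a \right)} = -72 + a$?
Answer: $\frac{22}{2257} \approx 0.0097474$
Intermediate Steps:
$P = -44$ ($P = -72 + 28 = -44$)
$\frac{P}{-3786 - 728} = - \frac{44}{-3786 - 728} = - \frac{44}{-4514} = \left(-44\right) \left(- \frac{1}{4514}\right) = \frac{22}{2257}$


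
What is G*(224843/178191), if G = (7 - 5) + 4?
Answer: 449686/59397 ≈ 7.5709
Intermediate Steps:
G = 6 (G = 2 + 4 = 6)
G*(224843/178191) = 6*(224843/178191) = 449686/59397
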